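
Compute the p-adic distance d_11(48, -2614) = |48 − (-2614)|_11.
d_11(48, -2614) = 1/1331

Step 1 — x − y = 48 − (-2614) = 2662. Step 2 — v_11(2662) = 3 (factor: 2662 = (11^3 · 2); the sign does not affect v_p). Step 3 — |x − y|_11 = 11^{-3} = 1/1331.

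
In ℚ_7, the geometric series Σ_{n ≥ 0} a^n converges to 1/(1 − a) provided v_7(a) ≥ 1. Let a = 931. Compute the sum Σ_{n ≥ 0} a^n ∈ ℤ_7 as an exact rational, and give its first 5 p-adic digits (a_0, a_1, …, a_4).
Σ a^n = 1/(1 − a) = -1/930;  first 5 digits = (1, 0, 5, 2, 4)

v_7(a) = 2 ≥ 1, so the series converges in ℤ_7 to 1/(1 − a) = 1/(1 − 931) = -1/930. Expand this rational in ℤ_7: compute digits iteratively via d_i = x_i mod 7, x_{i+1} = (x_i − d_i)/7. The first 5 digits are (1, 0, 5, 2, 4).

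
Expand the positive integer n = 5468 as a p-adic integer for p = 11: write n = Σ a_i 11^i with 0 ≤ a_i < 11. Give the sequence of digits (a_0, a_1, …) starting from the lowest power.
(a_0, a_1, …) = (1, 2, 1, 4)

Repeated division by 11 gives the digits low-to-high: 5468 = 1 + 2·11^1 + 1·11^2 + 4·11^3. Digit sequence: (1, 2, 1, 4).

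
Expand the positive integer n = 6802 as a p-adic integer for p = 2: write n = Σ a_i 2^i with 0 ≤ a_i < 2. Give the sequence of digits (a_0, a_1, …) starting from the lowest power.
(a_0, a_1, …) = (0, 1, 0, 0, 1, 0, 0, 1, 0, 1, 0, 1, 1)

Repeated division by 2 gives the digits low-to-high: 6802 = 1·2^1 + 1·2^4 + 1·2^7 + 1·2^9 + 1·2^11 + 1·2^12. Digit sequence: (0, 1, 0, 0, 1, 0, 0, 1, 0, 1, 0, 1, 1).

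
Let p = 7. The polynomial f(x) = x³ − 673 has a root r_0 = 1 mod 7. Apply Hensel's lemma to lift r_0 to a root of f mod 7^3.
r_2 = 127 (mod 343)

Hensel: r_{i+1} = r_i − f(r_i)/f′(r_i) mod 7^{i+2}, where f′(x) = 3x². Iterate:
  r_0 = 1 (mod 7)
  r_1 = 29 (mod 49)
  r_2 = 127 (mod 343)
Final: r = 127 with f(r) ≡ 0 mod 7^3.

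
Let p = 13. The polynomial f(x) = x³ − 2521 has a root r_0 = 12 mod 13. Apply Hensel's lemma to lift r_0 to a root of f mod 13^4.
r_3 = 15261 (mod 28561)

Hensel: r_{i+1} = r_i − f(r_i)/f′(r_i) mod 13^{i+2}, where f′(x) = 3x². Iterate:
  r_0 = 12 (mod 13)
  r_1 = 51 (mod 169)
  r_2 = 2079 (mod 2197)
  r_3 = 15261 (mod 28561)
Final: r = 15261 with f(r) ≡ 0 mod 13^4.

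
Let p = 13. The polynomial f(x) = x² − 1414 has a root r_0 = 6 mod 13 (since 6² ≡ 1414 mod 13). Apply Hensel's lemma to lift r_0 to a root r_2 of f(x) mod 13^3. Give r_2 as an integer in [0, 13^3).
r_2 = 1163 (mod 2197)

Hensel's recurrence: r_{i+1} = r_i − f(r_i)·(f′(r_i))^{-1} mod 13^{i+2}, with f′(x) = 2x. Iterate:
  r_0 = 6 (mod 13)
  r_1 = 149 (mod 169)
  r_2 = 1163 (mod 2197)
Final: r_2 = 1163, and one checks f(r_2) ≡ 0 mod 13^3.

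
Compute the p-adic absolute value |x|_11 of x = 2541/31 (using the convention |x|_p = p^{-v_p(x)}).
|2541/31|_11 = 1/121

Step 1 — compute v_11(x) by factoring powers of 11 out of the numerator and denominator: v_11(2541/31) = 2. Step 2 — apply |x|_p = p^{-v_p(x)} = 11^{-2} = 1/121.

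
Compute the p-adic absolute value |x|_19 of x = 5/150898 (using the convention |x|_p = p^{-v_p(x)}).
|5/150898|_19 = 6859

Step 1 — compute v_19(x) by factoring powers of 19 out of the numerator and denominator: v_19(5/150898) = -3. Step 2 — apply |x|_p = p^{-v_p(x)} = 19^{3} = 6859.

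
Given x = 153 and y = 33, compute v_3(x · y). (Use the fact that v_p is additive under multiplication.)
v_3(5049) = 3

v_p(x) = 2 (factor: 153 = 3^2 · 17); v_p(y) = 1 (factor: 33 = 3^1 · 11). Additivity: v_p(xy) = v_p(x) + v_p(y) = 2 + 1 = 3. (Direct check: xy = 5049 = 3^3 · (187).)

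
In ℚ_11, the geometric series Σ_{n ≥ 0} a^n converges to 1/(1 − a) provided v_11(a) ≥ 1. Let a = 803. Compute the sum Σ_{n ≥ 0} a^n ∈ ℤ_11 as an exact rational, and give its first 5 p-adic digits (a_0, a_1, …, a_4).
Σ a^n = 1/(1 − a) = -1/802;  first 5 digits = (1, 7, 0, 3, 3)

v_11(a) = 1 ≥ 1, so the series converges in ℤ_11 to 1/(1 − a) = 1/(1 − 803) = -1/802. Expand this rational in ℤ_11: compute digits iteratively via d_i = x_i mod 11, x_{i+1} = (x_i − d_i)/11. The first 5 digits are (1, 7, 0, 3, 3).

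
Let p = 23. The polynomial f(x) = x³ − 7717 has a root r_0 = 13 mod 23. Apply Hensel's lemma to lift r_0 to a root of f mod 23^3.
r_2 = 3946 (mod 12167)

Hensel: r_{i+1} = r_i − f(r_i)/f′(r_i) mod 23^{i+2}, where f′(x) = 3x². Iterate:
  r_0 = 13 (mod 23)
  r_1 = 243 (mod 529)
  r_2 = 3946 (mod 12167)
Final: r = 3946 with f(r) ≡ 0 mod 23^3.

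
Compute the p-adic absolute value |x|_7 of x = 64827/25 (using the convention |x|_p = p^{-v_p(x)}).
|64827/25|_7 = 1/2401

Step 1 — compute v_7(x) by factoring powers of 7 out of the numerator and denominator: v_7(64827/25) = 4. Step 2 — apply |x|_p = p^{-v_p(x)} = 7^{-4} = 1/2401.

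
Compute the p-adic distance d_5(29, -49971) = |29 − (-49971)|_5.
d_5(29, -49971) = 1/3125

Step 1 — x − y = 29 − (-49971) = 50000. Step 2 — v_5(50000) = 5 (factor: 50000 = (5^5 · 16); the sign does not affect v_p). Step 3 — |x − y|_5 = 5^{-5} = 1/3125.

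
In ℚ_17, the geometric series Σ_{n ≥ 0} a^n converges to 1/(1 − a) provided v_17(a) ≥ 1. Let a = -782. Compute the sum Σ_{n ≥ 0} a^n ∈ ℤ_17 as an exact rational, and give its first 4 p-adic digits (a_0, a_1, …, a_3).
Σ a^n = 1/(1 − a) = 1/783;  first 4 digits = (1, 5, 5, 11)

v_17(a) = 1 ≥ 1, so the series converges in ℤ_17 to 1/(1 − a) = 1/(1 − (-782)) = 1/783. Expand this rational in ℤ_17: compute digits iteratively via d_i = x_i mod 17, x_{i+1} = (x_i − d_i)/17. The first 4 digits are (1, 5, 5, 11).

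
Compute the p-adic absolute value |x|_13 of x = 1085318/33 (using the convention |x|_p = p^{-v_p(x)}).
|1085318/33|_13 = 1/28561

Step 1 — compute v_13(x) by factoring powers of 13 out of the numerator and denominator: v_13(1085318/33) = 4. Step 2 — apply |x|_p = p^{-v_p(x)} = 13^{-4} = 1/28561.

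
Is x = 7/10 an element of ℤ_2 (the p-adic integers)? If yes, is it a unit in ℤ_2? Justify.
x ∉ ℤ_2 (v_2(x) = -1 < 0)

ℤ_2 = {x ∈ ℚ_2 : v_2(x) ≥ 0} and ℤ_2^× = {x ∈ ℤ_2 : v_2(x) = 0}. Here v_2(7/10) = v_2(num) − v_2(den) = -1; compare against these criteria.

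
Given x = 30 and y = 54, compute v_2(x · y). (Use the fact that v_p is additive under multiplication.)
v_2(1620) = 2

v_p(x) = 1 (factor: 30 = 2^1 · 15); v_p(y) = 1 (factor: 54 = 2^1 · 27). Additivity: v_p(xy) = v_p(x) + v_p(y) = 1 + 1 = 2. (Direct check: xy = 1620 = 2^2 · (405).)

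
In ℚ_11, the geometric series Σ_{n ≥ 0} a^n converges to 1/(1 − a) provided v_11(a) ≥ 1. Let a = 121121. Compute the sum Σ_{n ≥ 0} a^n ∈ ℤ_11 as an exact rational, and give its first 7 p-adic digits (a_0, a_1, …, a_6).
Σ a^n = 1/(1 − a) = -1/121120;  first 7 digits = (1, 0, 0, 3, 8, 0, 9)

v_11(a) = 3 ≥ 1, so the series converges in ℤ_11 to 1/(1 − a) = 1/(1 − 121121) = -1/121120. Expand this rational in ℤ_11: compute digits iteratively via d_i = x_i mod 11, x_{i+1} = (x_i − d_i)/11. The first 7 digits are (1, 0, 0, 3, 8, 0, 9).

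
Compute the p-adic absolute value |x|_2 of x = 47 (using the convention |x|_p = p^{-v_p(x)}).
|47|_2 = 1

Step 1 — compute v_2(x) by factoring powers of 2 out of the numerator and denominator: v_2(47) = 0. Step 2 — apply |x|_p = p^{-v_p(x)} = 2^{0} = 1.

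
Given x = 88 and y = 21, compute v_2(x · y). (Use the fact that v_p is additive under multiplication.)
v_2(1848) = 3

v_p(x) = 3 (factor: 88 = 2^3 · 11); v_p(y) = 0 (factor: 21 = 2^0 · 21). Additivity: v_p(xy) = v_p(x) + v_p(y) = 3 + 0 = 3. (Direct check: xy = 1848 = 2^3 · (231).)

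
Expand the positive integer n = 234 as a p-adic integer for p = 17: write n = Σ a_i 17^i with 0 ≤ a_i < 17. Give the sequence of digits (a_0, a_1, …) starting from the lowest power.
(a_0, a_1, …) = (13, 13)

Repeated division by 17 gives the digits low-to-high: 234 = 13 + 13·17^1. Digit sequence: (13, 13).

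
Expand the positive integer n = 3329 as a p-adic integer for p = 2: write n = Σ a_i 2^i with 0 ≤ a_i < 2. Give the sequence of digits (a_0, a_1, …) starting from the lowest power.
(a_0, a_1, …) = (1, 0, 0, 0, 0, 0, 0, 0, 1, 0, 1, 1)

Repeated division by 2 gives the digits low-to-high: 3329 = 1 + 1·2^8 + 1·2^10 + 1·2^11. Digit sequence: (1, 0, 0, 0, 0, 0, 0, 0, 1, 0, 1, 1).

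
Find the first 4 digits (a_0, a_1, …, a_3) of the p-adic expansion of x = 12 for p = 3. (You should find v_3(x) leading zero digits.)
(a_0, …, a_3) = (0, 1, 1, 0)

v_3(12) = 1, so a_0 = ... = a_0 = 0. Factor out: x = 3^1 · u with u = 4 a unit in ℤ_3. Expand u iteratively via a_{v+i} = u_i mod 3, u_{i+1} = (u_i − a_{v+i})/3:
  u_0 = 4;  a_1 = 1;  u_1 = (u_0 − 1)/3 = 1
  u_1 = 1;  a_2 = 1;  u_2 = (u_1 − 1)/3 = 0
  u_2 = 0;  a_3 = 0;  u_3 = (u_2 − 0)/3 = 0
Digits: (0, 1, 1, 0).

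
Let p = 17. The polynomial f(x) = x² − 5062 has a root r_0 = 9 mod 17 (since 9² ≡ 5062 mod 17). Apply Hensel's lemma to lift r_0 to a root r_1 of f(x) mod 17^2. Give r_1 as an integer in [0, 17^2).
r_1 = 77 (mod 289)

Hensel's recurrence: r_{i+1} = r_i − f(r_i)·(f′(r_i))^{-1} mod 17^{i+2}, with f′(x) = 2x. Iterate:
  r_0 = 9 (mod 17)
  r_1 = 77 (mod 289)
Final: r_1 = 77, and one checks f(r_1) ≡ 0 mod 17^2.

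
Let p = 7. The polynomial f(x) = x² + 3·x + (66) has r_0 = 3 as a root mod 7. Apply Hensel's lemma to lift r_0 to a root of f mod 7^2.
r_1 = 10 (mod 49)

Hensel: r_{i+1} = r_i − f(r_i)·(f′(r_i))^{-1} mod 7^{i+2}, f′(x) = 2x + 3. Iterate:
  r_0 = 3 (mod 7)
  r_1 = 10 (mod 49)
Final: r = 10 satisfies f(r) ≡ 0 mod 7^2.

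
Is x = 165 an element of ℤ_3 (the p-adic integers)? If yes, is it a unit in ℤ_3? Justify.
x ∈ ℤ_3 but not a unit; v_3(x) = 1 > 0

ℤ_3 = {x ∈ ℚ_3 : v_3(x) ≥ 0} and ℤ_3^× = {x ∈ ℤ_3 : v_3(x) = 0}. Here v_3(165) = v_3(num) − v_3(den) = 1; compare against these criteria.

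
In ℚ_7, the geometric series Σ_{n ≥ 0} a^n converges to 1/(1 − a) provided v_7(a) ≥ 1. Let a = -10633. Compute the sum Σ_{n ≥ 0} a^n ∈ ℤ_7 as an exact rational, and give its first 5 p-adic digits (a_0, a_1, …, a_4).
Σ a^n = 1/(1 − a) = 1/10634;  first 5 digits = (1, 0, 0, 4, 2)

v_7(a) = 3 ≥ 1, so the series converges in ℤ_7 to 1/(1 − a) = 1/(1 − (-10633)) = 1/10634. Expand this rational in ℤ_7: compute digits iteratively via d_i = x_i mod 7, x_{i+1} = (x_i − d_i)/7. The first 5 digits are (1, 0, 0, 4, 2).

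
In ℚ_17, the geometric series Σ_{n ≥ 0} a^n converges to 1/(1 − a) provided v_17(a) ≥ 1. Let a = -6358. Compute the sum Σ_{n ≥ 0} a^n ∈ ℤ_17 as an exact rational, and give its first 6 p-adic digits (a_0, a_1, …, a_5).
Σ a^n = 1/(1 − a) = 1/6359;  first 6 digits = (1, 0, 12, 15, 7, 11)

v_17(a) = 2 ≥ 1, so the series converges in ℤ_17 to 1/(1 − a) = 1/(1 − (-6358)) = 1/6359. Expand this rational in ℤ_17: compute digits iteratively via d_i = x_i mod 17, x_{i+1} = (x_i − d_i)/17. The first 6 digits are (1, 0, 12, 15, 7, 11).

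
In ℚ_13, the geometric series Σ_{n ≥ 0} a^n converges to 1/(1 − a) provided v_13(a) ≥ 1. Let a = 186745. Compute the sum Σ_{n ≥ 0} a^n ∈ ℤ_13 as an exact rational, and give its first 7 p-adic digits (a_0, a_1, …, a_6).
Σ a^n = 1/(1 − a) = -1/186744;  first 7 digits = (1, 0, 0, 7, 6, 0, 10)

v_13(a) = 3 ≥ 1, so the series converges in ℤ_13 to 1/(1 − a) = 1/(1 − 186745) = -1/186744. Expand this rational in ℤ_13: compute digits iteratively via d_i = x_i mod 13, x_{i+1} = (x_i − d_i)/13. The first 7 digits are (1, 0, 0, 7, 6, 0, 10).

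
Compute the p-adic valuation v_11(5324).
v_11(5324) = 3

v_11(n) is the largest exponent k such that 11^k divides n. Factor out: 5324 = 11^3 · 4. (Sign doesn't affect v_p.) So v_11(5324) = 3.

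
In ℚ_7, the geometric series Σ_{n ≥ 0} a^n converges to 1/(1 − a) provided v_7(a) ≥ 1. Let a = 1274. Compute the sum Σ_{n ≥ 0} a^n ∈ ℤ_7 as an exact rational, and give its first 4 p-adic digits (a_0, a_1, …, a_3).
Σ a^n = 1/(1 − a) = -1/1273;  first 4 digits = (1, 0, 5, 3)

v_7(a) = 2 ≥ 1, so the series converges in ℤ_7 to 1/(1 − a) = 1/(1 − 1274) = -1/1273. Expand this rational in ℤ_7: compute digits iteratively via d_i = x_i mod 7, x_{i+1} = (x_i − d_i)/7. The first 4 digits are (1, 0, 5, 3).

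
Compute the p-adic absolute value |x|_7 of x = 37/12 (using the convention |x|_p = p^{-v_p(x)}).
|37/12|_7 = 1

Step 1 — compute v_7(x) by factoring powers of 7 out of the numerator and denominator: v_7(37/12) = 0. Step 2 — apply |x|_p = p^{-v_p(x)} = 7^{0} = 1.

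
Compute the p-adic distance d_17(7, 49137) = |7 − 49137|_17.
d_17(7, 49137) = 1/4913

Step 1 — x − y = 7 − 49137 = -49130. Step 2 — v_17(-49130) = 3 (factor: -49130 = −(17^3 · 10); the sign does not affect v_p). Step 3 — |x − y|_17 = 17^{-3} = 1/4913.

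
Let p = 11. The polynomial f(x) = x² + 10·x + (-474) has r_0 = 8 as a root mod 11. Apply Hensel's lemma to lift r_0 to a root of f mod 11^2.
r_1 = 30 (mod 121)

Hensel: r_{i+1} = r_i − f(r_i)·(f′(r_i))^{-1} mod 11^{i+2}, f′(x) = 2x + 10. Iterate:
  r_0 = 8 (mod 11)
  r_1 = 30 (mod 121)
Final: r = 30 satisfies f(r) ≡ 0 mod 11^2.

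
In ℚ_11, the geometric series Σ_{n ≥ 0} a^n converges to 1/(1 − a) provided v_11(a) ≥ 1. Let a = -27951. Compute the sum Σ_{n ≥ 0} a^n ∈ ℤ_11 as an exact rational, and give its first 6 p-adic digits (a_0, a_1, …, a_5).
Σ a^n = 1/(1 − a) = 1/27952;  first 6 digits = (1, 0, 0, 1, 9, 10)

v_11(a) = 3 ≥ 1, so the series converges in ℤ_11 to 1/(1 − a) = 1/(1 − (-27951)) = 1/27952. Expand this rational in ℤ_11: compute digits iteratively via d_i = x_i mod 11, x_{i+1} = (x_i − d_i)/11. The first 6 digits are (1, 0, 0, 1, 9, 10).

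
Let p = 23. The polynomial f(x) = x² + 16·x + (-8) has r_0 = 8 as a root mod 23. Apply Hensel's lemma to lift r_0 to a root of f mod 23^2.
r_1 = 399 (mod 529)

Hensel: r_{i+1} = r_i − f(r_i)·(f′(r_i))^{-1} mod 23^{i+2}, f′(x) = 2x + 16. Iterate:
  r_0 = 8 (mod 23)
  r_1 = 399 (mod 529)
Final: r = 399 satisfies f(r) ≡ 0 mod 23^2.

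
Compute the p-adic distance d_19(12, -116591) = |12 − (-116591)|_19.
d_19(12, -116591) = 1/6859

Step 1 — x − y = 12 − (-116591) = 116603. Step 2 — v_19(116603) = 3 (factor: 116603 = (19^3 · 17); the sign does not affect v_p). Step 3 — |x − y|_19 = 19^{-3} = 1/6859.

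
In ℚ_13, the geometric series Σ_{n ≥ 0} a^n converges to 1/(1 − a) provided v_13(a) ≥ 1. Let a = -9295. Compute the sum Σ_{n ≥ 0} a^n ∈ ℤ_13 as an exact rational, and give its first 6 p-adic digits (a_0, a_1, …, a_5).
Σ a^n = 1/(1 − a) = 1/9296;  first 6 digits = (1, 0, 10, 8, 8, 11)

v_13(a) = 2 ≥ 1, so the series converges in ℤ_13 to 1/(1 − a) = 1/(1 − (-9295)) = 1/9296. Expand this rational in ℤ_13: compute digits iteratively via d_i = x_i mod 13, x_{i+1} = (x_i − d_i)/13. The first 6 digits are (1, 0, 10, 8, 8, 11).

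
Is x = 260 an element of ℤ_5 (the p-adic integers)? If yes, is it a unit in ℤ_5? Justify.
x ∈ ℤ_5 but not a unit; v_5(x) = 1 > 0

ℤ_5 = {x ∈ ℚ_5 : v_5(x) ≥ 0} and ℤ_5^× = {x ∈ ℤ_5 : v_5(x) = 0}. Here v_5(260) = v_5(num) − v_5(den) = 1; compare against these criteria.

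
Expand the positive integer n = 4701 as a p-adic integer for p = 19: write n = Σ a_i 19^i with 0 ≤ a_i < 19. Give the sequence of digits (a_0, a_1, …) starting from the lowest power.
(a_0, a_1, …) = (8, 0, 13)

Repeated division by 19 gives the digits low-to-high: 4701 = 8 + 13·19^2. Digit sequence: (8, 0, 13).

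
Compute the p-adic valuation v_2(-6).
v_2(-6) = 1

v_2(n) is the largest exponent k such that 2^k divides n. Factor out: -6 = -2^1 · 3. (Sign doesn't affect v_p.) So v_2(-6) = 1.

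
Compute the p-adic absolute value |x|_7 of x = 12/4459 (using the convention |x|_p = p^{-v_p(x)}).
|12/4459|_7 = 343

Step 1 — compute v_7(x) by factoring powers of 7 out of the numerator and denominator: v_7(12/4459) = -3. Step 2 — apply |x|_p = p^{-v_p(x)} = 7^{3} = 343.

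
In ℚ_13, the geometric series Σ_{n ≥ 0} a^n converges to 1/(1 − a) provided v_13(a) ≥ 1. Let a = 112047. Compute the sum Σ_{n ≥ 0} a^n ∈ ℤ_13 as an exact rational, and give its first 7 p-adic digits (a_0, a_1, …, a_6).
Σ a^n = 1/(1 − a) = -1/112046;  first 7 digits = (1, 0, 0, 12, 3, 0, 1)

v_13(a) = 3 ≥ 1, so the series converges in ℤ_13 to 1/(1 − a) = 1/(1 − 112047) = -1/112046. Expand this rational in ℤ_13: compute digits iteratively via d_i = x_i mod 13, x_{i+1} = (x_i − d_i)/13. The first 7 digits are (1, 0, 0, 12, 3, 0, 1).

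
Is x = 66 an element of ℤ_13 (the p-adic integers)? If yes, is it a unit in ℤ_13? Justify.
x ∈ ℤ_13^× (unit); v_13(x) = 0

ℤ_13 = {x ∈ ℚ_13 : v_13(x) ≥ 0} and ℤ_13^× = {x ∈ ℤ_13 : v_13(x) = 0}. Here v_13(66) = v_13(num) − v_13(den) = 0; compare against these criteria.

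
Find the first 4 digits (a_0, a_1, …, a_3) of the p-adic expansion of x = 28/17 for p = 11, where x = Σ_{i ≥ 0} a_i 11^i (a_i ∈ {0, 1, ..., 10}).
(a_0, …, a_3) = (1, 2, 5, 6)

v_11(28/17) = 0 (numerator and denominator both coprime to 11), so x ∈ ℤ_11^×. Compute digits iteratively via a_i = x_i mod 11, x_{i+1} = (x_i − a_i)/11, with x_0 = x:
  x_0 = 28/17;  a_0 = 1;  x_1 = (x_0 − 1)/11 = 1/17
  x_1 = 1/17;  a_1 = 2;  x_2 = (x_1 − 2)/11 = -3/17
  x_2 = -3/17;  a_2 = 5;  x_3 = (x_2 − 5)/11 = -8/17
  x_3 = -8/17;  a_3 = 6;  x_4 = (x_3 − 6)/11 = -10/17
Digits: (1, 2, 5, 6).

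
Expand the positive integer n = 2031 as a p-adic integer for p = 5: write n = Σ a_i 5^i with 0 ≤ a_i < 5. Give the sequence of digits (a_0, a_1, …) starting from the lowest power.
(a_0, a_1, …) = (1, 1, 1, 1, 3)

Repeated division by 5 gives the digits low-to-high: 2031 = 1 + 1·5^1 + 1·5^2 + 1·5^3 + 3·5^4. Digit sequence: (1, 1, 1, 1, 3).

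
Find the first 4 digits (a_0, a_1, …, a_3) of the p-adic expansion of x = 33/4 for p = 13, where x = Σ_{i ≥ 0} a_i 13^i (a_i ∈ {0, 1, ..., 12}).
(a_0, …, a_3) = (5, 10, 9, 9)

v_13(33/4) = 0 (numerator and denominator both coprime to 13), so x ∈ ℤ_13^×. Compute digits iteratively via a_i = x_i mod 13, x_{i+1} = (x_i − a_i)/13, with x_0 = x:
  x_0 = 33/4;  a_0 = 5;  x_1 = (x_0 − 5)/13 = 1/4
  x_1 = 1/4;  a_1 = 10;  x_2 = (x_1 − 10)/13 = -3/4
  x_2 = -3/4;  a_2 = 9;  x_3 = (x_2 − 9)/13 = -3/4
  x_3 = -3/4;  a_3 = 9;  x_4 = (x_3 − 9)/13 = -3/4
Digits: (5, 10, 9, 9).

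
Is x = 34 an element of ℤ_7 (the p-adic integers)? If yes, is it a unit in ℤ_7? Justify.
x ∈ ℤ_7^× (unit); v_7(x) = 0

ℤ_7 = {x ∈ ℚ_7 : v_7(x) ≥ 0} and ℤ_7^× = {x ∈ ℤ_7 : v_7(x) = 0}. Here v_7(34) = v_7(num) − v_7(den) = 0; compare against these criteria.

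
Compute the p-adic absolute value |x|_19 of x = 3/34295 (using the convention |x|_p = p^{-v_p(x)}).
|3/34295|_19 = 6859

Step 1 — compute v_19(x) by factoring powers of 19 out of the numerator and denominator: v_19(3/34295) = -3. Step 2 — apply |x|_p = p^{-v_p(x)} = 19^{3} = 6859.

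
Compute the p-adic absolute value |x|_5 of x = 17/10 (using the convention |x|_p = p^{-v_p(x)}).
|17/10|_5 = 5

Step 1 — compute v_5(x) by factoring powers of 5 out of the numerator and denominator: v_5(17/10) = -1. Step 2 — apply |x|_p = p^{-v_p(x)} = 5^{1} = 5.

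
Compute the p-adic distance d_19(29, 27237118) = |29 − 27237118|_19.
d_19(29, 27237118) = 1/2476099

Step 1 — x − y = 29 − 27237118 = -27237089. Step 2 — v_19(-27237089) = 5 (factor: -27237089 = −(19^5 · 11); the sign does not affect v_p). Step 3 — |x − y|_19 = 19^{-5} = 1/2476099.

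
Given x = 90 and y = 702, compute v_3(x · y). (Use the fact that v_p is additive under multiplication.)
v_3(63180) = 5

v_p(x) = 2 (factor: 90 = 3^2 · 10); v_p(y) = 3 (factor: 702 = 3^3 · 26). Additivity: v_p(xy) = v_p(x) + v_p(y) = 2 + 3 = 5. (Direct check: xy = 63180 = 3^5 · (260).)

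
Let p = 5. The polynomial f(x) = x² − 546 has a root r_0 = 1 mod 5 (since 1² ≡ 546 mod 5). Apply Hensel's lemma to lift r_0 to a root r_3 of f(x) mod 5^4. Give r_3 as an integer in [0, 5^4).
r_3 = 286 (mod 625)

Hensel's recurrence: r_{i+1} = r_i − f(r_i)·(f′(r_i))^{-1} mod 5^{i+2}, with f′(x) = 2x. Iterate:
  r_0 = 1 (mod 5)
  r_1 = 11 (mod 25)
  r_2 = 36 (mod 125)
  r_3 = 286 (mod 625)
Final: r_3 = 286, and one checks f(r_3) ≡ 0 mod 5^4.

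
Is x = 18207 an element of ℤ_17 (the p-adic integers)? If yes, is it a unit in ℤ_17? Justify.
x ∈ ℤ_17 but not a unit; v_17(x) = 2 > 0

ℤ_17 = {x ∈ ℚ_17 : v_17(x) ≥ 0} and ℤ_17^× = {x ∈ ℤ_17 : v_17(x) = 0}. Here v_17(18207) = v_17(num) − v_17(den) = 2; compare against these criteria.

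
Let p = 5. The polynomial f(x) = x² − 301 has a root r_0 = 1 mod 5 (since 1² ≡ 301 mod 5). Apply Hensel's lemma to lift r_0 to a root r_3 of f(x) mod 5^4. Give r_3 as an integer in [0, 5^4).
r_3 = 151 (mod 625)

Hensel's recurrence: r_{i+1} = r_i − f(r_i)·(f′(r_i))^{-1} mod 5^{i+2}, with f′(x) = 2x. Iterate:
  r_0 = 1 (mod 5)
  r_1 = 1 (mod 25)
  r_2 = 26 (mod 125)
  r_3 = 151 (mod 625)
Final: r_3 = 151, and one checks f(r_3) ≡ 0 mod 5^4.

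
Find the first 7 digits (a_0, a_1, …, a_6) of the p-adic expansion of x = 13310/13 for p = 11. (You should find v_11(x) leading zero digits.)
(a_0, …, a_6) = (0, 0, 0, 5, 3, 9, 0)

v_11(13310/13) = 3, so a_0 = ... = a_2 = 0. Factor out: x = 11^3 · u with u = 10/13 a unit in ℤ_11. Expand u iteratively via a_{v+i} = u_i mod 11, u_{i+1} = (u_i − a_{v+i})/11:
  u_0 = 10/13;  a_3 = 5;  u_1 = (u_0 − 5)/11 = -5/13
  u_1 = -5/13;  a_4 = 3;  u_2 = (u_1 − 3)/11 = -4/13
  u_2 = -4/13;  a_5 = 9;  u_3 = (u_2 − 9)/11 = -11/13
  u_3 = -11/13;  a_6 = 0;  u_4 = (u_3 − 0)/11 = -1/13
Digits: (0, 0, 0, 5, 3, 9, 0).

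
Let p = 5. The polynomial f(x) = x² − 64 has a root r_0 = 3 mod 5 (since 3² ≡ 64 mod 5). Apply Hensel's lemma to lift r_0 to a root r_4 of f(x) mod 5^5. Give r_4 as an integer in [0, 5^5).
r_4 = 8 (mod 3125)

Hensel's recurrence: r_{i+1} = r_i − f(r_i)·(f′(r_i))^{-1} mod 5^{i+2}, with f′(x) = 2x. Iterate:
  r_0 = 3 (mod 5)
  r_1 = 8 (mod 25)
  r_2 = 8 (mod 125)
  r_3 = 8 (mod 625)
  r_4 = 8 (mod 3125)
Final: r_4 = 8, and one checks f(r_4) ≡ 0 mod 5^5.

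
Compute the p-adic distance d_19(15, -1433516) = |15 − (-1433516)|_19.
d_19(15, -1433516) = 1/130321

Step 1 — x − y = 15 − (-1433516) = 1433531. Step 2 — v_19(1433531) = 4 (factor: 1433531 = (19^4 · 11); the sign does not affect v_p). Step 3 — |x − y|_19 = 19^{-4} = 1/130321.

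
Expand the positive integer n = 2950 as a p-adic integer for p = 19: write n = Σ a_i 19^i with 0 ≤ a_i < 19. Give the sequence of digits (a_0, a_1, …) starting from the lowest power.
(a_0, a_1, …) = (5, 3, 8)

Repeated division by 19 gives the digits low-to-high: 2950 = 5 + 3·19^1 + 8·19^2. Digit sequence: (5, 3, 8).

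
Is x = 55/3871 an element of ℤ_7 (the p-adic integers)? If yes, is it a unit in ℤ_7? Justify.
x ∉ ℤ_7 (v_7(x) = -2 < 0)

ℤ_7 = {x ∈ ℚ_7 : v_7(x) ≥ 0} and ℤ_7^× = {x ∈ ℤ_7 : v_7(x) = 0}. Here v_7(55/3871) = v_7(num) − v_7(den) = -2; compare against these criteria.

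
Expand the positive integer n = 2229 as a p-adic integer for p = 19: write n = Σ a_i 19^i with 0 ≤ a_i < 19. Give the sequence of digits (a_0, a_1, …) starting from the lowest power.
(a_0, a_1, …) = (6, 3, 6)

Repeated division by 19 gives the digits low-to-high: 2229 = 6 + 3·19^1 + 6·19^2. Digit sequence: (6, 3, 6).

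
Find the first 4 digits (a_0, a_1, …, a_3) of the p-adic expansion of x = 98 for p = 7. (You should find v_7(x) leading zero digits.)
(a_0, …, a_3) = (0, 0, 2, 0)

v_7(98) = 2, so a_0 = ... = a_1 = 0. Factor out: x = 7^2 · u with u = 2 a unit in ℤ_7. Expand u iteratively via a_{v+i} = u_i mod 7, u_{i+1} = (u_i − a_{v+i})/7:
  u_0 = 2;  a_2 = 2;  u_1 = (u_0 − 2)/7 = 0
  u_1 = 0;  a_3 = 0;  u_2 = (u_1 − 0)/7 = 0
Digits: (0, 0, 2, 0).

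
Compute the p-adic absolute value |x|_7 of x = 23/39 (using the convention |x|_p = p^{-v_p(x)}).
|23/39|_7 = 1

Step 1 — compute v_7(x) by factoring powers of 7 out of the numerator and denominator: v_7(23/39) = 0. Step 2 — apply |x|_p = p^{-v_p(x)} = 7^{0} = 1.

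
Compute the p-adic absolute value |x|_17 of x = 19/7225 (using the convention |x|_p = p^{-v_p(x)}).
|19/7225|_17 = 289

Step 1 — compute v_17(x) by factoring powers of 17 out of the numerator and denominator: v_17(19/7225) = -2. Step 2 — apply |x|_p = p^{-v_p(x)} = 17^{2} = 289.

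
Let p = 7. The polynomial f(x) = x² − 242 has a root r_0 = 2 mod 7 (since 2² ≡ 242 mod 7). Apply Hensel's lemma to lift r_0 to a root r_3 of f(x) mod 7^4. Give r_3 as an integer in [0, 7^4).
r_3 = 184 (mod 2401)

Hensel's recurrence: r_{i+1} = r_i − f(r_i)·(f′(r_i))^{-1} mod 7^{i+2}, with f′(x) = 2x. Iterate:
  r_0 = 2 (mod 7)
  r_1 = 37 (mod 49)
  r_2 = 184 (mod 343)
  r_3 = 184 (mod 2401)
Final: r_3 = 184, and one checks f(r_3) ≡ 0 mod 7^4.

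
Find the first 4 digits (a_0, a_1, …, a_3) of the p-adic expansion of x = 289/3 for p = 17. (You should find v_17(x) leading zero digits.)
(a_0, …, a_3) = (0, 0, 6, 11)

v_17(289/3) = 2, so a_0 = ... = a_1 = 0. Factor out: x = 17^2 · u with u = 1/3 a unit in ℤ_17. Expand u iteratively via a_{v+i} = u_i mod 17, u_{i+1} = (u_i − a_{v+i})/17:
  u_0 = 1/3;  a_2 = 6;  u_1 = (u_0 − 6)/17 = -1/3
  u_1 = -1/3;  a_3 = 11;  u_2 = (u_1 − 11)/17 = -2/3
Digits: (0, 0, 6, 11).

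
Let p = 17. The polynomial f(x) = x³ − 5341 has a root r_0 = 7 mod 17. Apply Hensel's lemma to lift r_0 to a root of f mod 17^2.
r_1 = 41 (mod 289)

Hensel: r_{i+1} = r_i − f(r_i)/f′(r_i) mod 17^{i+2}, where f′(x) = 3x². Iterate:
  r_0 = 7 (mod 17)
  r_1 = 41 (mod 289)
Final: r = 41 with f(r) ≡ 0 mod 17^2.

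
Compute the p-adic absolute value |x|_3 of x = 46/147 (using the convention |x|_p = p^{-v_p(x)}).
|46/147|_3 = 3

Step 1 — compute v_3(x) by factoring powers of 3 out of the numerator and denominator: v_3(46/147) = -1. Step 2 — apply |x|_p = p^{-v_p(x)} = 3^{1} = 3.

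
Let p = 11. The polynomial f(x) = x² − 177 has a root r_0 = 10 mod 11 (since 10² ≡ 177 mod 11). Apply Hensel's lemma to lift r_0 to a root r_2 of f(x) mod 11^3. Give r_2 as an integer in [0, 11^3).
r_2 = 1121 (mod 1331)

Hensel's recurrence: r_{i+1} = r_i − f(r_i)·(f′(r_i))^{-1} mod 11^{i+2}, with f′(x) = 2x. Iterate:
  r_0 = 10 (mod 11)
  r_1 = 32 (mod 121)
  r_2 = 1121 (mod 1331)
Final: r_2 = 1121, and one checks f(r_2) ≡ 0 mod 11^3.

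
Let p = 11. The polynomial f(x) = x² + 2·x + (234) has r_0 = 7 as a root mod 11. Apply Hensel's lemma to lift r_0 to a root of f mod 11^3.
r_2 = 480 (mod 1331)

Hensel: r_{i+1} = r_i − f(r_i)·(f′(r_i))^{-1} mod 11^{i+2}, f′(x) = 2x + 2. Iterate:
  r_0 = 7 (mod 11)
  r_1 = 117 (mod 121)
  r_2 = 480 (mod 1331)
Final: r = 480 satisfies f(r) ≡ 0 mod 11^3.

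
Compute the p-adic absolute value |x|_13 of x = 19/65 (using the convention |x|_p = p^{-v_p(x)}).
|19/65|_13 = 13

Step 1 — compute v_13(x) by factoring powers of 13 out of the numerator and denominator: v_13(19/65) = -1. Step 2 — apply |x|_p = p^{-v_p(x)} = 13^{1} = 13.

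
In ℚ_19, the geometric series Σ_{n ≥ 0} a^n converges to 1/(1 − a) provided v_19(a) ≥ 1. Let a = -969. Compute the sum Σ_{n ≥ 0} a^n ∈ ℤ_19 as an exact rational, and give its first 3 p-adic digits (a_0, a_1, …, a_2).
Σ a^n = 1/(1 − a) = 1/970;  first 3 digits = (1, 6, 14)

v_19(a) = 1 ≥ 1, so the series converges in ℤ_19 to 1/(1 − a) = 1/(1 − (-969)) = 1/970. Expand this rational in ℤ_19: compute digits iteratively via d_i = x_i mod 19, x_{i+1} = (x_i − d_i)/19. The first 3 digits are (1, 6, 14).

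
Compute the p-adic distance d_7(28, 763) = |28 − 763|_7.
d_7(28, 763) = 1/49

Step 1 — x − y = 28 − 763 = -735. Step 2 — v_7(-735) = 2 (factor: -735 = −(7^2 · 15); the sign does not affect v_p). Step 3 — |x − y|_7 = 7^{-2} = 1/49.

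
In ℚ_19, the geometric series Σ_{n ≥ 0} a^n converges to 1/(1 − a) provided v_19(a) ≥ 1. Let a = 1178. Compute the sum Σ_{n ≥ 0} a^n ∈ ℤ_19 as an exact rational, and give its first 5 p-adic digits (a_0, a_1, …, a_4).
Σ a^n = 1/(1 − a) = -1/1177;  first 5 digits = (1, 5, 9, 4, 12)

v_19(a) = 1 ≥ 1, so the series converges in ℤ_19 to 1/(1 − a) = 1/(1 − 1178) = -1/1177. Expand this rational in ℤ_19: compute digits iteratively via d_i = x_i mod 19, x_{i+1} = (x_i − d_i)/19. The first 5 digits are (1, 5, 9, 4, 12).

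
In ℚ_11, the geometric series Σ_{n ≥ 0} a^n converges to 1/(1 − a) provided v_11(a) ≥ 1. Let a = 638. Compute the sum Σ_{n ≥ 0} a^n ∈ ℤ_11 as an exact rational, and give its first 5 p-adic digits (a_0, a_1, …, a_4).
Σ a^n = 1/(1 − a) = -1/637;  first 5 digits = (1, 3, 3, 3, 4)

v_11(a) = 1 ≥ 1, so the series converges in ℤ_11 to 1/(1 − a) = 1/(1 − 638) = -1/637. Expand this rational in ℤ_11: compute digits iteratively via d_i = x_i mod 11, x_{i+1} = (x_i − d_i)/11. The first 5 digits are (1, 3, 3, 3, 4).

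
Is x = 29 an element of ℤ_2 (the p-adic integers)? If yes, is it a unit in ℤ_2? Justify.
x ∈ ℤ_2^× (unit); v_2(x) = 0

ℤ_2 = {x ∈ ℚ_2 : v_2(x) ≥ 0} and ℤ_2^× = {x ∈ ℤ_2 : v_2(x) = 0}. Here v_2(29) = v_2(num) − v_2(den) = 0; compare against these criteria.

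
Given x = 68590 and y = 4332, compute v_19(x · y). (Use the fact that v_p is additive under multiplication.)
v_19(297131880) = 5

v_p(x) = 3 (factor: 68590 = 19^3 · 10); v_p(y) = 2 (factor: 4332 = 19^2 · 12). Additivity: v_p(xy) = v_p(x) + v_p(y) = 3 + 2 = 5. (Direct check: xy = 297131880 = 19^5 · (120).)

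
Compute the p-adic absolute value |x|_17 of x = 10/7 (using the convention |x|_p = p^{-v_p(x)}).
|10/7|_17 = 1

Step 1 — compute v_17(x) by factoring powers of 17 out of the numerator and denominator: v_17(10/7) = 0. Step 2 — apply |x|_p = p^{-v_p(x)} = 17^{0} = 1.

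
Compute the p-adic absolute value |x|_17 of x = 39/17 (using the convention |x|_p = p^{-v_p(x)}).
|39/17|_17 = 17

Step 1 — compute v_17(x) by factoring powers of 17 out of the numerator and denominator: v_17(39/17) = -1. Step 2 — apply |x|_p = p^{-v_p(x)} = 17^{1} = 17.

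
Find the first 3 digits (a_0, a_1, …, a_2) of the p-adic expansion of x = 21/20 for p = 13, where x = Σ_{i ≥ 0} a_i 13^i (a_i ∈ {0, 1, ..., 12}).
(a_0, …, a_2) = (3, 7, 4)

v_13(21/20) = 0 (numerator and denominator both coprime to 13), so x ∈ ℤ_13^×. Compute digits iteratively via a_i = x_i mod 13, x_{i+1} = (x_i − a_i)/13, with x_0 = x:
  x_0 = 21/20;  a_0 = 3;  x_1 = (x_0 − 3)/13 = -3/20
  x_1 = -3/20;  a_1 = 7;  x_2 = (x_1 − 7)/13 = -11/20
  x_2 = -11/20;  a_2 = 4;  x_3 = (x_2 − 4)/13 = -7/20
Digits: (3, 7, 4).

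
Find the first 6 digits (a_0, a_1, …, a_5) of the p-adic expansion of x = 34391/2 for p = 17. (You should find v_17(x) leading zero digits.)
(a_0, …, a_5) = (0, 0, 0, 12, 8, 8)

v_17(34391/2) = 3, so a_0 = ... = a_2 = 0. Factor out: x = 17^3 · u with u = 7/2 a unit in ℤ_17. Expand u iteratively via a_{v+i} = u_i mod 17, u_{i+1} = (u_i − a_{v+i})/17:
  u_0 = 7/2;  a_3 = 12;  u_1 = (u_0 − 12)/17 = -1/2
  u_1 = -1/2;  a_4 = 8;  u_2 = (u_1 − 8)/17 = -1/2
  u_2 = -1/2;  a_5 = 8;  u_3 = (u_2 − 8)/17 = -1/2
Digits: (0, 0, 0, 12, 8, 8).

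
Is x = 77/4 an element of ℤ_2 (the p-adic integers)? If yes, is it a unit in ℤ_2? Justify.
x ∉ ℤ_2 (v_2(x) = -2 < 0)

ℤ_2 = {x ∈ ℚ_2 : v_2(x) ≥ 0} and ℤ_2^× = {x ∈ ℤ_2 : v_2(x) = 0}. Here v_2(77/4) = v_2(num) − v_2(den) = -2; compare against these criteria.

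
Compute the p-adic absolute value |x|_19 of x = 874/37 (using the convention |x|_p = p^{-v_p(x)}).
|874/37|_19 = 1/19

Step 1 — compute v_19(x) by factoring powers of 19 out of the numerator and denominator: v_19(874/37) = 1. Step 2 — apply |x|_p = p^{-v_p(x)} = 19^{-1} = 1/19.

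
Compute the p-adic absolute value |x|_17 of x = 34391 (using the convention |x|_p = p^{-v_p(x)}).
|34391|_17 = 1/4913

Step 1 — compute v_17(x) by factoring powers of 17 out of the numerator and denominator: v_17(34391) = 3. Step 2 — apply |x|_p = p^{-v_p(x)} = 17^{-3} = 1/4913.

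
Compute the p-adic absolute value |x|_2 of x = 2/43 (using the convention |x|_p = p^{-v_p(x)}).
|2/43|_2 = 1/2

Step 1 — compute v_2(x) by factoring powers of 2 out of the numerator and denominator: v_2(2/43) = 1. Step 2 — apply |x|_p = p^{-v_p(x)} = 2^{-1} = 1/2.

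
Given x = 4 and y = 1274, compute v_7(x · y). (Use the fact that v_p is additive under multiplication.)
v_7(5096) = 2

v_p(x) = 0 (factor: 4 = 7^0 · 4); v_p(y) = 2 (factor: 1274 = 7^2 · 26). Additivity: v_p(xy) = v_p(x) + v_p(y) = 0 + 2 = 2. (Direct check: xy = 5096 = 7^2 · (104).)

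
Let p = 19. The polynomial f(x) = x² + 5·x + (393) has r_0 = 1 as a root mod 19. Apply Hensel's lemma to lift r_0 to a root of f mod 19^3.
r_2 = 5359 (mod 6859)

Hensel: r_{i+1} = r_i − f(r_i)·(f′(r_i))^{-1} mod 19^{i+2}, f′(x) = 2x + 5. Iterate:
  r_0 = 1 (mod 19)
  r_1 = 305 (mod 361)
  r_2 = 5359 (mod 6859)
Final: r = 5359 satisfies f(r) ≡ 0 mod 19^3.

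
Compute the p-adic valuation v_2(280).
v_2(280) = 3

v_2(n) is the largest exponent k such that 2^k divides n. Factor out: 280 = 2^3 · 35. (Sign doesn't affect v_p.) So v_2(280) = 3.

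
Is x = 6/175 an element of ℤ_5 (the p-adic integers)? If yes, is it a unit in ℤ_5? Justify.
x ∉ ℤ_5 (v_5(x) = -2 < 0)

ℤ_5 = {x ∈ ℚ_5 : v_5(x) ≥ 0} and ℤ_5^× = {x ∈ ℤ_5 : v_5(x) = 0}. Here v_5(6/175) = v_5(num) − v_5(den) = -2; compare against these criteria.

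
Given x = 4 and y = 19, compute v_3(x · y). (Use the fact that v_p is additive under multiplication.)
v_3(76) = 0

v_p(x) = 0 (factor: 4 = 3^0 · 4); v_p(y) = 0 (factor: 19 = 3^0 · 19). Additivity: v_p(xy) = v_p(x) + v_p(y) = 0 + 0 = 0. (Direct check: xy = 76 = 3^0 · (76).)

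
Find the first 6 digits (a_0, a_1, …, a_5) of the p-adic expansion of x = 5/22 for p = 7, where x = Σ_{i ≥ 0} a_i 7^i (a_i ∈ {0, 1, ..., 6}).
(a_0, …, a_5) = (5, 6, 0, 4, 1, 2)

v_7(5/22) = 0 (numerator and denominator both coprime to 7), so x ∈ ℤ_7^×. Compute digits iteratively via a_i = x_i mod 7, x_{i+1} = (x_i − a_i)/7, with x_0 = x:
  x_0 = 5/22;  a_0 = 5;  x_1 = (x_0 − 5)/7 = -15/22
  x_1 = -15/22;  a_1 = 6;  x_2 = (x_1 − 6)/7 = -21/22
  x_2 = -21/22;  a_2 = 0;  x_3 = (x_2 − 0)/7 = -3/22
  x_3 = -3/22;  a_3 = 4;  x_4 = (x_3 − 4)/7 = -13/22
  x_4 = -13/22;  a_4 = 1;  x_5 = (x_4 − 1)/7 = -5/22
  x_5 = -5/22;  a_5 = 2;  x_6 = (x_5 − 2)/7 = -7/22
Digits: (5, 6, 0, 4, 1, 2).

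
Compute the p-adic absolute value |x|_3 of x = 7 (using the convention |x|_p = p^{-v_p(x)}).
|7|_3 = 1

Step 1 — compute v_3(x) by factoring powers of 3 out of the numerator and denominator: v_3(7) = 0. Step 2 — apply |x|_p = p^{-v_p(x)} = 3^{0} = 1.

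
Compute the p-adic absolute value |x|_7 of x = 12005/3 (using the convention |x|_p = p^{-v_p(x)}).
|12005/3|_7 = 1/2401

Step 1 — compute v_7(x) by factoring powers of 7 out of the numerator and denominator: v_7(12005/3) = 4. Step 2 — apply |x|_p = p^{-v_p(x)} = 7^{-4} = 1/2401.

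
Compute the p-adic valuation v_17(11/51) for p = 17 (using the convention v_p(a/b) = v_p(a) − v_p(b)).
v_17(11/51) = -1

Factor powers of 17 from the numerator and denominator of the reduced fraction: 11 = 17^0 · 11 and 51 = 17^1 · 3. Apply v_p(a/b) = v_p(a) − v_p(b): v_17(11/51) = 0 − 1 = -1.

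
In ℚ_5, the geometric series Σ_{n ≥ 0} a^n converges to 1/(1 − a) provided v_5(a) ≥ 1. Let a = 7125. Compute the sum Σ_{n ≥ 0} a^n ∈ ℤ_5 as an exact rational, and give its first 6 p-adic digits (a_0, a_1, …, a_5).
Σ a^n = 1/(1 − a) = -1/7124;  first 6 digits = (1, 0, 0, 2, 1, 2)

v_5(a) = 3 ≥ 1, so the series converges in ℤ_5 to 1/(1 − a) = 1/(1 − 7125) = -1/7124. Expand this rational in ℤ_5: compute digits iteratively via d_i = x_i mod 5, x_{i+1} = (x_i − d_i)/5. The first 6 digits are (1, 0, 0, 2, 1, 2).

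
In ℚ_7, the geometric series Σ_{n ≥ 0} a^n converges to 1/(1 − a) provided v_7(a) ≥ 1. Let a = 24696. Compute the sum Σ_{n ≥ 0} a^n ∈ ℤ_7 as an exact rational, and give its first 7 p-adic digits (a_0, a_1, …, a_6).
Σ a^n = 1/(1 − a) = -1/24695;  first 7 digits = (1, 0, 0, 2, 3, 1, 4)

v_7(a) = 3 ≥ 1, so the series converges in ℤ_7 to 1/(1 − a) = 1/(1 − 24696) = -1/24695. Expand this rational in ℤ_7: compute digits iteratively via d_i = x_i mod 7, x_{i+1} = (x_i − d_i)/7. The first 7 digits are (1, 0, 0, 2, 3, 1, 4).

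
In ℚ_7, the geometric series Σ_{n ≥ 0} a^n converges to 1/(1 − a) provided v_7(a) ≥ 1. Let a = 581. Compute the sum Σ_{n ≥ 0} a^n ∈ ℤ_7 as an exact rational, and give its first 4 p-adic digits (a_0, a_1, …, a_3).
Σ a^n = 1/(1 − a) = -1/580;  first 4 digits = (1, 6, 5, 4)

v_7(a) = 1 ≥ 1, so the series converges in ℤ_7 to 1/(1 − a) = 1/(1 − 581) = -1/580. Expand this rational in ℤ_7: compute digits iteratively via d_i = x_i mod 7, x_{i+1} = (x_i − d_i)/7. The first 4 digits are (1, 6, 5, 4).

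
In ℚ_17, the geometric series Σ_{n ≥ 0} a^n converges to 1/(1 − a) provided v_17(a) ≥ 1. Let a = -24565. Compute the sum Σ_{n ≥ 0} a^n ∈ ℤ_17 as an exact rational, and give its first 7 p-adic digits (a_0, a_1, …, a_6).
Σ a^n = 1/(1 − a) = 1/24566;  first 7 digits = (1, 0, 0, 12, 16, 16, 7)

v_17(a) = 3 ≥ 1, so the series converges in ℤ_17 to 1/(1 − a) = 1/(1 − (-24565)) = 1/24566. Expand this rational in ℤ_17: compute digits iteratively via d_i = x_i mod 17, x_{i+1} = (x_i − d_i)/17. The first 7 digits are (1, 0, 0, 12, 16, 16, 7).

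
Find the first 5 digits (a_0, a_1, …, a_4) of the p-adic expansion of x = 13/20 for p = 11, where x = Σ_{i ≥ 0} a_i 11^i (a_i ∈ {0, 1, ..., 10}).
(a_0, …, a_4) = (10, 3, 9, 3, 9)

v_11(13/20) = 0 (numerator and denominator both coprime to 11), so x ∈ ℤ_11^×. Compute digits iteratively via a_i = x_i mod 11, x_{i+1} = (x_i − a_i)/11, with x_0 = x:
  x_0 = 13/20;  a_0 = 10;  x_1 = (x_0 − 10)/11 = -17/20
  x_1 = -17/20;  a_1 = 3;  x_2 = (x_1 − 3)/11 = -7/20
  x_2 = -7/20;  a_2 = 9;  x_3 = (x_2 − 9)/11 = -17/20
  x_3 = -17/20;  a_3 = 3;  x_4 = (x_3 − 3)/11 = -7/20
  x_4 = -7/20;  a_4 = 9;  x_5 = (x_4 − 9)/11 = -17/20
Digits: (10, 3, 9, 3, 9).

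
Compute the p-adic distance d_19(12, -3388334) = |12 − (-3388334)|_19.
d_19(12, -3388334) = 1/130321

Step 1 — x − y = 12 − (-3388334) = 3388346. Step 2 — v_19(3388346) = 4 (factor: 3388346 = (19^4 · 26); the sign does not affect v_p). Step 3 — |x − y|_19 = 19^{-4} = 1/130321.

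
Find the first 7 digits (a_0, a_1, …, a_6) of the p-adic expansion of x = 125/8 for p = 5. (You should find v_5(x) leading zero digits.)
(a_0, …, a_6) = (0, 0, 0, 2, 4, 1, 4)

v_5(125/8) = 3, so a_0 = ... = a_2 = 0. Factor out: x = 5^3 · u with u = 1/8 a unit in ℤ_5. Expand u iteratively via a_{v+i} = u_i mod 5, u_{i+1} = (u_i − a_{v+i})/5:
  u_0 = 1/8;  a_3 = 2;  u_1 = (u_0 − 2)/5 = -3/8
  u_1 = -3/8;  a_4 = 4;  u_2 = (u_1 − 4)/5 = -7/8
  u_2 = -7/8;  a_5 = 1;  u_3 = (u_2 − 1)/5 = -3/8
  u_3 = -3/8;  a_6 = 4;  u_4 = (u_3 − 4)/5 = -7/8
Digits: (0, 0, 0, 2, 4, 1, 4).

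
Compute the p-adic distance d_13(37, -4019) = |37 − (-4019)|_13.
d_13(37, -4019) = 1/169

Step 1 — x − y = 37 − (-4019) = 4056. Step 2 — v_13(4056) = 2 (factor: 4056 = (13^2 · 24); the sign does not affect v_p). Step 3 — |x − y|_13 = 13^{-2} = 1/169.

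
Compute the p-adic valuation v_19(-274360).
v_19(-274360) = 3

v_19(n) is the largest exponent k such that 19^k divides n. Factor out: -274360 = -19^3 · 40. (Sign doesn't affect v_p.) So v_19(-274360) = 3.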